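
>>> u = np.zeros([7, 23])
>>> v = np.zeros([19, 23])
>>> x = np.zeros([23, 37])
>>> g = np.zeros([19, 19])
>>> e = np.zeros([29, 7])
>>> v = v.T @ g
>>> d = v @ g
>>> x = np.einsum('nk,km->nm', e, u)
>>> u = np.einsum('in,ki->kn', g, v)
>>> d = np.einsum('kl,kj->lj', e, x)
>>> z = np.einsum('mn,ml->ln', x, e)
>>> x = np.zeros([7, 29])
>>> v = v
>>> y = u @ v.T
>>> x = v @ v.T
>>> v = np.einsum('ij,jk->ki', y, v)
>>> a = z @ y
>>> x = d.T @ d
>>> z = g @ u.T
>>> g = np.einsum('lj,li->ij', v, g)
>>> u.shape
(23, 19)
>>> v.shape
(19, 23)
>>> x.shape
(23, 23)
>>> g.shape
(19, 23)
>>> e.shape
(29, 7)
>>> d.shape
(7, 23)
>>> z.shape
(19, 23)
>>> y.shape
(23, 23)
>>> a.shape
(7, 23)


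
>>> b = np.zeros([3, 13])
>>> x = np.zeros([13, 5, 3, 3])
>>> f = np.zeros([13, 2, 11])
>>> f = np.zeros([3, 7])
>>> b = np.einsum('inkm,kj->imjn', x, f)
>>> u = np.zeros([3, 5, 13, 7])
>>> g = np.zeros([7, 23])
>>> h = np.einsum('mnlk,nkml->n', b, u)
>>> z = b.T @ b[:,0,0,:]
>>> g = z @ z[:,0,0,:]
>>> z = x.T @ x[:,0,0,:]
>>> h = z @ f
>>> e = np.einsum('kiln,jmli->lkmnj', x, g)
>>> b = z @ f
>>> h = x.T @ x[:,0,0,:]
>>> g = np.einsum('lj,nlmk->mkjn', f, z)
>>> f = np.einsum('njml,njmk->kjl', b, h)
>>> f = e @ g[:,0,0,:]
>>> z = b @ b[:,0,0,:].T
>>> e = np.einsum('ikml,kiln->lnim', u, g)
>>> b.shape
(3, 3, 5, 7)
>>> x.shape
(13, 5, 3, 3)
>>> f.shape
(3, 13, 7, 3, 3)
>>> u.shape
(3, 5, 13, 7)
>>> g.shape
(5, 3, 7, 3)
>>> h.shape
(3, 3, 5, 3)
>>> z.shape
(3, 3, 5, 3)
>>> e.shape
(7, 3, 3, 13)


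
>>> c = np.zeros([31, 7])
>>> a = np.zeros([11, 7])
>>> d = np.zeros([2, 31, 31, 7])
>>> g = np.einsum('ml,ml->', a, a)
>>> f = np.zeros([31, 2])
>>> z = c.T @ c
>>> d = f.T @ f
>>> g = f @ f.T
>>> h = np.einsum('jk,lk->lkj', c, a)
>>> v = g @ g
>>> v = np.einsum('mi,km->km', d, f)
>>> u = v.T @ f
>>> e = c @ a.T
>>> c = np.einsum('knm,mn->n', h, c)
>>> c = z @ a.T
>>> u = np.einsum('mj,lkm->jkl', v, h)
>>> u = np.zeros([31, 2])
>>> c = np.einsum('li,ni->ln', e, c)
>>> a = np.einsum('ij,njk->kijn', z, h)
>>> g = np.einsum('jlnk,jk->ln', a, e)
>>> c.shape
(31, 7)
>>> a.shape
(31, 7, 7, 11)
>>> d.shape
(2, 2)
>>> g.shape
(7, 7)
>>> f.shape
(31, 2)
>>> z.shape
(7, 7)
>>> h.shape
(11, 7, 31)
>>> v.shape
(31, 2)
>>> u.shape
(31, 2)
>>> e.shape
(31, 11)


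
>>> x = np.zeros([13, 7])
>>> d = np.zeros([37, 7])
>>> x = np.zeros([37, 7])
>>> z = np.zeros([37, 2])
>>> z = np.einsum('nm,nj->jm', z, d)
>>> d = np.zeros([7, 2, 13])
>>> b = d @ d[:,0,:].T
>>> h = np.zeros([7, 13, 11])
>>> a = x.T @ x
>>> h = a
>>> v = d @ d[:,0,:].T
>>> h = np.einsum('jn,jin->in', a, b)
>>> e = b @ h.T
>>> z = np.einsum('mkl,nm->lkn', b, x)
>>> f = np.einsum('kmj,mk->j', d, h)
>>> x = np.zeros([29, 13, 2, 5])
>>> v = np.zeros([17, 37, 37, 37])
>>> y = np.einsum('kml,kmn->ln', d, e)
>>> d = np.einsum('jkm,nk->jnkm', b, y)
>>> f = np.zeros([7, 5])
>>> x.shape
(29, 13, 2, 5)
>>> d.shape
(7, 13, 2, 7)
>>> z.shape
(7, 2, 37)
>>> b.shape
(7, 2, 7)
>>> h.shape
(2, 7)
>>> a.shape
(7, 7)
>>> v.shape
(17, 37, 37, 37)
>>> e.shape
(7, 2, 2)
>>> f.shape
(7, 5)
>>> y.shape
(13, 2)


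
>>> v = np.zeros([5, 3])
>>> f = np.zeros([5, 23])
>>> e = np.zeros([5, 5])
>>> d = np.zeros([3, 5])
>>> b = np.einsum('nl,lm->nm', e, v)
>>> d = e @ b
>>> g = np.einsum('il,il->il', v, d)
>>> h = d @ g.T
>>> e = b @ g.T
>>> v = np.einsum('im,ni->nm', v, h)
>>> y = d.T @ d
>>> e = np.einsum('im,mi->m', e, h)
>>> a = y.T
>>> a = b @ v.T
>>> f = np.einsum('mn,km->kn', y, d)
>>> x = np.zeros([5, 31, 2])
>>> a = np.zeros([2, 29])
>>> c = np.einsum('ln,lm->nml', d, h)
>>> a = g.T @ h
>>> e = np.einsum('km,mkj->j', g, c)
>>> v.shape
(5, 3)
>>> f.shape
(5, 3)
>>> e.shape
(5,)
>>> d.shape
(5, 3)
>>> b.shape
(5, 3)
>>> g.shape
(5, 3)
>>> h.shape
(5, 5)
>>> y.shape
(3, 3)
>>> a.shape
(3, 5)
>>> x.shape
(5, 31, 2)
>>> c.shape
(3, 5, 5)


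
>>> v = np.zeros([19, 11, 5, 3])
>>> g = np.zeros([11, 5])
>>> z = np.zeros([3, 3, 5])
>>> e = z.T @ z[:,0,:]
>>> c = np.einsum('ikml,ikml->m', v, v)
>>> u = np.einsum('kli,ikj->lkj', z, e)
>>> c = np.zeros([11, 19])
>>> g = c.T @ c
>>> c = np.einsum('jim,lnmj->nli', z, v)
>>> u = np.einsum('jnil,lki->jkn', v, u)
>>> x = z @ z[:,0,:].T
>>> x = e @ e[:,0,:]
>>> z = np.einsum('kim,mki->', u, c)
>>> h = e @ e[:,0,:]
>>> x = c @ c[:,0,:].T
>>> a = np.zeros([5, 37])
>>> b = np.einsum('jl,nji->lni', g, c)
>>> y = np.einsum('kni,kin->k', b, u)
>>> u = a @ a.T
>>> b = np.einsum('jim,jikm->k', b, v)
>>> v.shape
(19, 11, 5, 3)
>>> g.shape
(19, 19)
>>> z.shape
()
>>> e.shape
(5, 3, 5)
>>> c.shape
(11, 19, 3)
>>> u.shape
(5, 5)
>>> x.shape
(11, 19, 11)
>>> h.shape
(5, 3, 5)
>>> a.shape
(5, 37)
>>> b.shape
(5,)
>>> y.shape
(19,)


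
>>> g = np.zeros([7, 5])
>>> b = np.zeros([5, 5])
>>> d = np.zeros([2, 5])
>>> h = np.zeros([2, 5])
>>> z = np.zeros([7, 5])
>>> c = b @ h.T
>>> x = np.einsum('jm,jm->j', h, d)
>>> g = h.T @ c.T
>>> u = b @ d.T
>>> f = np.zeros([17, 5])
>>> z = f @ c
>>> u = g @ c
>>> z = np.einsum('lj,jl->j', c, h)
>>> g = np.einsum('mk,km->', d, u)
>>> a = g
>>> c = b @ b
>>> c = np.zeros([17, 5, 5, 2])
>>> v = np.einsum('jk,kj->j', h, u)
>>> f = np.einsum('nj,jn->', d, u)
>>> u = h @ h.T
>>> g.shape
()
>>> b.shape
(5, 5)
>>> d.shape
(2, 5)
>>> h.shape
(2, 5)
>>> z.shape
(2,)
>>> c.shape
(17, 5, 5, 2)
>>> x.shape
(2,)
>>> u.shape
(2, 2)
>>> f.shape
()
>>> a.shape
()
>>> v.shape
(2,)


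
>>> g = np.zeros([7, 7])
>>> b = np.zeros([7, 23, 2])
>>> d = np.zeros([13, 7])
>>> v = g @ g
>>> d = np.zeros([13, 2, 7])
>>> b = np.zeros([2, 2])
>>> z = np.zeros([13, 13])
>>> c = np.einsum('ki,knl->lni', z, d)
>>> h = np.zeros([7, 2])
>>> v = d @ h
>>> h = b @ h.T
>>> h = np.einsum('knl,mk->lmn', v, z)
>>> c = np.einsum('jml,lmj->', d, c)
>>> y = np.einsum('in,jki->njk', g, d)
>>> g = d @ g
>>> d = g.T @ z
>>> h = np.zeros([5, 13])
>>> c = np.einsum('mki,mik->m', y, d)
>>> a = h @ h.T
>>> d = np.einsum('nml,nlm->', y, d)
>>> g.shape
(13, 2, 7)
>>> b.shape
(2, 2)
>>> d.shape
()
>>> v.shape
(13, 2, 2)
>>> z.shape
(13, 13)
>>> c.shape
(7,)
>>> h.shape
(5, 13)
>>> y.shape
(7, 13, 2)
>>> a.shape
(5, 5)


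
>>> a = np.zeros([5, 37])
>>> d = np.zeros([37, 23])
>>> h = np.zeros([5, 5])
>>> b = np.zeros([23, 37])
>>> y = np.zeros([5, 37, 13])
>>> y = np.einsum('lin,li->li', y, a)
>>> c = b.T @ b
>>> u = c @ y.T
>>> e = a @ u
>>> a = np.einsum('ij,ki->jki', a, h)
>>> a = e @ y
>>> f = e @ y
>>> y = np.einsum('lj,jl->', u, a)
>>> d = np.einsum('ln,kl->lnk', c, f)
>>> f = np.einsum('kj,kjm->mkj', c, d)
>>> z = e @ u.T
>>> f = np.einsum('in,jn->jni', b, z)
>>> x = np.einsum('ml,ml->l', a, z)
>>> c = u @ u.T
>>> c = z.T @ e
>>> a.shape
(5, 37)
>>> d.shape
(37, 37, 5)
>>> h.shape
(5, 5)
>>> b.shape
(23, 37)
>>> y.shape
()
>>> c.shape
(37, 5)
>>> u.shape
(37, 5)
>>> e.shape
(5, 5)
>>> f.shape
(5, 37, 23)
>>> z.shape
(5, 37)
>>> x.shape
(37,)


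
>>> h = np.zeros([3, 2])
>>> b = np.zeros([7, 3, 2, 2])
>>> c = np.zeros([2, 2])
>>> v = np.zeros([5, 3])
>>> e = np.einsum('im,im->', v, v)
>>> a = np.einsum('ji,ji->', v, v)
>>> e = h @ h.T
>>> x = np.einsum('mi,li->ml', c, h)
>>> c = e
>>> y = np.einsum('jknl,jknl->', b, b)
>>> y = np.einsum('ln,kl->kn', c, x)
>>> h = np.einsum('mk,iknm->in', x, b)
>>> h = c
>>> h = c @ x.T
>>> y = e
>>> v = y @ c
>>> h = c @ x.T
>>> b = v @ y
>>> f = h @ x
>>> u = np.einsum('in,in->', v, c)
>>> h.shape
(3, 2)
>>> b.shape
(3, 3)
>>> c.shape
(3, 3)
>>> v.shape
(3, 3)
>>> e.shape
(3, 3)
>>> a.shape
()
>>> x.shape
(2, 3)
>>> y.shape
(3, 3)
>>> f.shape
(3, 3)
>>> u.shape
()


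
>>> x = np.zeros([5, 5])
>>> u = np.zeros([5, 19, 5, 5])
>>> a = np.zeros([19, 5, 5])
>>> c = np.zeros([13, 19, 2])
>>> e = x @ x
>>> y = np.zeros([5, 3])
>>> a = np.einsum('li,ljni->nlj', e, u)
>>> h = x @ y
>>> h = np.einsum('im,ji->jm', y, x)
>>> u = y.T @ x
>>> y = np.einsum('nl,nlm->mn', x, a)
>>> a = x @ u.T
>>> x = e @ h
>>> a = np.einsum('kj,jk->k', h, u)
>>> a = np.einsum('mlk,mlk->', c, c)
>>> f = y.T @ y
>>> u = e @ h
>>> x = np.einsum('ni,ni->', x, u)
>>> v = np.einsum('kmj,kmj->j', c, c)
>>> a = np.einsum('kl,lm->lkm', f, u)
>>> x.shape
()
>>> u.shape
(5, 3)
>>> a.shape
(5, 5, 3)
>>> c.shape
(13, 19, 2)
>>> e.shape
(5, 5)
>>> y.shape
(19, 5)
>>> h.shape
(5, 3)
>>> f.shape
(5, 5)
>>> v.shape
(2,)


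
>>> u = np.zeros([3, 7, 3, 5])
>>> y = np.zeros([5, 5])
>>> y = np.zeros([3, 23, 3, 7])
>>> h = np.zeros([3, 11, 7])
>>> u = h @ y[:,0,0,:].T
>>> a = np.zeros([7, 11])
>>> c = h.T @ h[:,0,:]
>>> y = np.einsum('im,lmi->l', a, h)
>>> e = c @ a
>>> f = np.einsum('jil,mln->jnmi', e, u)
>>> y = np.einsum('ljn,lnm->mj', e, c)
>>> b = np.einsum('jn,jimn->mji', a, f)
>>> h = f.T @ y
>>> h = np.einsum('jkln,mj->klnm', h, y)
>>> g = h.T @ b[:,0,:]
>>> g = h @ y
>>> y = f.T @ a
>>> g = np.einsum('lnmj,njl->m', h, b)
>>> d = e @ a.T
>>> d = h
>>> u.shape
(3, 11, 3)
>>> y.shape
(11, 3, 3, 11)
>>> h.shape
(3, 3, 11, 7)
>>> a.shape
(7, 11)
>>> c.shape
(7, 11, 7)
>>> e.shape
(7, 11, 11)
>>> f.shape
(7, 3, 3, 11)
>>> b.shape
(3, 7, 3)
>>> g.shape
(11,)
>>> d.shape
(3, 3, 11, 7)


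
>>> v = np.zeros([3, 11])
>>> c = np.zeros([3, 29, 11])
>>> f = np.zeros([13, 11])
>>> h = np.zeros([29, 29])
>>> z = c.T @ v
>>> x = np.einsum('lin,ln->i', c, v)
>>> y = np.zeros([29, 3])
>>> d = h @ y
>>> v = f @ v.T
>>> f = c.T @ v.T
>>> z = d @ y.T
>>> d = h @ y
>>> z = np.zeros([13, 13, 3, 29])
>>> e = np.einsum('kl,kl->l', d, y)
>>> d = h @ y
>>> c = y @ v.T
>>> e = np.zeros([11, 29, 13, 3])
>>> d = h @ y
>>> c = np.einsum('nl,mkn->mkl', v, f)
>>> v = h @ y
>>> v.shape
(29, 3)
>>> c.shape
(11, 29, 3)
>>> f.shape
(11, 29, 13)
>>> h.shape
(29, 29)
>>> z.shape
(13, 13, 3, 29)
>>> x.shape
(29,)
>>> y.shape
(29, 3)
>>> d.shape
(29, 3)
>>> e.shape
(11, 29, 13, 3)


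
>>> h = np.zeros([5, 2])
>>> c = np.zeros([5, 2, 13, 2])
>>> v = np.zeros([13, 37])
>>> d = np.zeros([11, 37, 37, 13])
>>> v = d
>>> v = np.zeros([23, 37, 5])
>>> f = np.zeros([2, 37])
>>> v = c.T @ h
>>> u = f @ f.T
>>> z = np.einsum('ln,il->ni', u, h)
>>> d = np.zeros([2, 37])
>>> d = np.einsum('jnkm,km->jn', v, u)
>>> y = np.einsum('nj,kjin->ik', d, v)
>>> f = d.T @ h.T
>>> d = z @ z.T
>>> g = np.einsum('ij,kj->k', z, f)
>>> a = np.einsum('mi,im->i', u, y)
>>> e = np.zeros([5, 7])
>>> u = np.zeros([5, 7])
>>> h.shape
(5, 2)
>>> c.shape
(5, 2, 13, 2)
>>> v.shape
(2, 13, 2, 2)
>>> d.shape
(2, 2)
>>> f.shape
(13, 5)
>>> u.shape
(5, 7)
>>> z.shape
(2, 5)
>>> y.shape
(2, 2)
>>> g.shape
(13,)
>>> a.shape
(2,)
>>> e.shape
(5, 7)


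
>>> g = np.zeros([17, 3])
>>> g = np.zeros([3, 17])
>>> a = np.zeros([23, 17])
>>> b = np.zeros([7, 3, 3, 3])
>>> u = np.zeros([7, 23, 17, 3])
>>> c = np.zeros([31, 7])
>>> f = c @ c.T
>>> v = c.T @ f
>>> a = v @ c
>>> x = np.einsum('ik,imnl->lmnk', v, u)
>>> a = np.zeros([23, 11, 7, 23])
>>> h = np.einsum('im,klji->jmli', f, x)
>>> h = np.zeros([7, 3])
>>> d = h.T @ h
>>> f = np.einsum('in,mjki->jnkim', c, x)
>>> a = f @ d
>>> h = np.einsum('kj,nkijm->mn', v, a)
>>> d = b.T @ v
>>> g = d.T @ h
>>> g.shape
(31, 3, 3, 23)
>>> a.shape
(23, 7, 17, 31, 3)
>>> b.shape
(7, 3, 3, 3)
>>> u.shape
(7, 23, 17, 3)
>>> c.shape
(31, 7)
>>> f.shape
(23, 7, 17, 31, 3)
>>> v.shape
(7, 31)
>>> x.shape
(3, 23, 17, 31)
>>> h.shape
(3, 23)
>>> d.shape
(3, 3, 3, 31)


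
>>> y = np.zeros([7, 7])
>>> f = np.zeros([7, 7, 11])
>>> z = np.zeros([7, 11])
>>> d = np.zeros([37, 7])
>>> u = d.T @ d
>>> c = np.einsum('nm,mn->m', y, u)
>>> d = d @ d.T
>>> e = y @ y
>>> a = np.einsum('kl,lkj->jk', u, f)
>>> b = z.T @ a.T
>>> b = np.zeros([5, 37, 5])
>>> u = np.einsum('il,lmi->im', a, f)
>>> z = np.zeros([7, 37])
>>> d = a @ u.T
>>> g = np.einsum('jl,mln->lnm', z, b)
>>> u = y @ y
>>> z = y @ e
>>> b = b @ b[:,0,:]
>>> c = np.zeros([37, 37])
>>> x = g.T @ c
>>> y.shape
(7, 7)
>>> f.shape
(7, 7, 11)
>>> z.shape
(7, 7)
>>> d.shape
(11, 11)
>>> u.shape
(7, 7)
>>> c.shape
(37, 37)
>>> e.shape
(7, 7)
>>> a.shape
(11, 7)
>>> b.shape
(5, 37, 5)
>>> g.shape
(37, 5, 5)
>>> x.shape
(5, 5, 37)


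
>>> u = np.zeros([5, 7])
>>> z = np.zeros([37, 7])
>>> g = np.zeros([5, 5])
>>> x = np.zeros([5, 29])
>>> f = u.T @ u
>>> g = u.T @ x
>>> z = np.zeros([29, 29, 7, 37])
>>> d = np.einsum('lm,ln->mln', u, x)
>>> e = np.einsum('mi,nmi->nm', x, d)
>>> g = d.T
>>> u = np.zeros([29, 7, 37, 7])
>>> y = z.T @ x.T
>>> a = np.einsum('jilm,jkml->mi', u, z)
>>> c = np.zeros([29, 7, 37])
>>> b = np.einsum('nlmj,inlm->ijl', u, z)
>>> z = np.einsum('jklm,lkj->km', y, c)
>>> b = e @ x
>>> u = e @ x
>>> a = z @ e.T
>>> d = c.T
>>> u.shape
(7, 29)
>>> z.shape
(7, 5)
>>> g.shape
(29, 5, 7)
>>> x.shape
(5, 29)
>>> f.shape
(7, 7)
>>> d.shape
(37, 7, 29)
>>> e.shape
(7, 5)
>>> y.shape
(37, 7, 29, 5)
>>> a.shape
(7, 7)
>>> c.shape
(29, 7, 37)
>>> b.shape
(7, 29)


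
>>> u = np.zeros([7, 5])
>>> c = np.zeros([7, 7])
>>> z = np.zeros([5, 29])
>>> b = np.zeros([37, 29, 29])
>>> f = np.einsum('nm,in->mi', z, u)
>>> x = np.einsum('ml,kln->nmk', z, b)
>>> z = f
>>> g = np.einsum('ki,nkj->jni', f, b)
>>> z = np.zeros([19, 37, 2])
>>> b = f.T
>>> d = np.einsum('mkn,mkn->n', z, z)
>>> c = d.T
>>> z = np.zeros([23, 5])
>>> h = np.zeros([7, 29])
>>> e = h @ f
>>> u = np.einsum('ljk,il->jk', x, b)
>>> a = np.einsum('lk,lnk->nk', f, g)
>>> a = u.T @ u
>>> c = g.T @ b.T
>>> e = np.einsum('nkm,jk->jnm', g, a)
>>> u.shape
(5, 37)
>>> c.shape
(7, 37, 7)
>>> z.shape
(23, 5)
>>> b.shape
(7, 29)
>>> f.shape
(29, 7)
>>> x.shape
(29, 5, 37)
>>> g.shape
(29, 37, 7)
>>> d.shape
(2,)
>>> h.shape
(7, 29)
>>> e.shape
(37, 29, 7)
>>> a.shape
(37, 37)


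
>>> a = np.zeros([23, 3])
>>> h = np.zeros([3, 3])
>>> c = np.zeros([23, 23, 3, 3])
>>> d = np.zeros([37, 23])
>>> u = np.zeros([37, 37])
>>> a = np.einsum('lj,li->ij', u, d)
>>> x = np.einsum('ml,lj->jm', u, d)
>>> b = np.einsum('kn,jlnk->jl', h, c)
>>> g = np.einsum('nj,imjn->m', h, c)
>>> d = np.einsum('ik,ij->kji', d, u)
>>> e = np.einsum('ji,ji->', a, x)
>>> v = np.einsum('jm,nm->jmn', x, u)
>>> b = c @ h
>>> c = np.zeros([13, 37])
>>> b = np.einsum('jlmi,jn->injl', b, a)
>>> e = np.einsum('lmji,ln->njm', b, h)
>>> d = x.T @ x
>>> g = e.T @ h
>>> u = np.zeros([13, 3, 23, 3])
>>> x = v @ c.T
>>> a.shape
(23, 37)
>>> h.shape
(3, 3)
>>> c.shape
(13, 37)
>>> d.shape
(37, 37)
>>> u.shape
(13, 3, 23, 3)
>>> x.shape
(23, 37, 13)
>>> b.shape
(3, 37, 23, 23)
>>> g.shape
(37, 23, 3)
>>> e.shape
(3, 23, 37)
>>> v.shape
(23, 37, 37)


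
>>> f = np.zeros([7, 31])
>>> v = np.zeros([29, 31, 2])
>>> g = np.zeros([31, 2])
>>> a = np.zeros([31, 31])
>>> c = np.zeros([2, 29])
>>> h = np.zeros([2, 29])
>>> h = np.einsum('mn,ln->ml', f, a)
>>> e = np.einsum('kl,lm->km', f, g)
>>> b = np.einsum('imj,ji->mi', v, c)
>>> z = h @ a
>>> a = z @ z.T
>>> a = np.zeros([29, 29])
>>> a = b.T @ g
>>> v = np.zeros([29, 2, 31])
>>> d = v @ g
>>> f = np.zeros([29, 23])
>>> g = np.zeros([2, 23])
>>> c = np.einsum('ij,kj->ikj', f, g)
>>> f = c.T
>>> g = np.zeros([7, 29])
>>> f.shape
(23, 2, 29)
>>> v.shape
(29, 2, 31)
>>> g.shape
(7, 29)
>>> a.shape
(29, 2)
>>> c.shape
(29, 2, 23)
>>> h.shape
(7, 31)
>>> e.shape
(7, 2)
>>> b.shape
(31, 29)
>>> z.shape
(7, 31)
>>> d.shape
(29, 2, 2)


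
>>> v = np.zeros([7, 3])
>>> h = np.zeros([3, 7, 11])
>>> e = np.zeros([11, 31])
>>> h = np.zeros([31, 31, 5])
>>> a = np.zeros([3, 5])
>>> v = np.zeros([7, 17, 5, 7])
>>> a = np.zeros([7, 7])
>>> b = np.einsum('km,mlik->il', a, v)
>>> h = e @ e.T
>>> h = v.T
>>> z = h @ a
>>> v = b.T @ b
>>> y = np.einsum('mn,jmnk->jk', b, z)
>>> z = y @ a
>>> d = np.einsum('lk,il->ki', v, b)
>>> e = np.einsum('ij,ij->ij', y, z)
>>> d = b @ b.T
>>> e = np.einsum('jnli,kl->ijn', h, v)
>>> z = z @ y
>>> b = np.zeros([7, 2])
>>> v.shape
(17, 17)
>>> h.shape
(7, 5, 17, 7)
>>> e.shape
(7, 7, 5)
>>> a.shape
(7, 7)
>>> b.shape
(7, 2)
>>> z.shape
(7, 7)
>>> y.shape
(7, 7)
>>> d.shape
(5, 5)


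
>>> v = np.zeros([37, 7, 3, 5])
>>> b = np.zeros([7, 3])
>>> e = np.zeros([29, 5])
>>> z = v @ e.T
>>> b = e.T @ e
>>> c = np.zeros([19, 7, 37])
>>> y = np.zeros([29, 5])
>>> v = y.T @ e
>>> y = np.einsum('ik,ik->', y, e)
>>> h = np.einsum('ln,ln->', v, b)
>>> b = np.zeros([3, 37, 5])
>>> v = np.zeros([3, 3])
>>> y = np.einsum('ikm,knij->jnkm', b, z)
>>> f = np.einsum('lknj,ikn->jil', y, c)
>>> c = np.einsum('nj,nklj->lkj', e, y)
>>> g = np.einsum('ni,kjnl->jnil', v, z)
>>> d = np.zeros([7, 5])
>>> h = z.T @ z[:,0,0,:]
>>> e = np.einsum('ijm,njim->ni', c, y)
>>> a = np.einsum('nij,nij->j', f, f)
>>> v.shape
(3, 3)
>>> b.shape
(3, 37, 5)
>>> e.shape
(29, 37)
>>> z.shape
(37, 7, 3, 29)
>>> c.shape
(37, 7, 5)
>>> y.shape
(29, 7, 37, 5)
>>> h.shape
(29, 3, 7, 29)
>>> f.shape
(5, 19, 29)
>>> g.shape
(7, 3, 3, 29)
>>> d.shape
(7, 5)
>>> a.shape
(29,)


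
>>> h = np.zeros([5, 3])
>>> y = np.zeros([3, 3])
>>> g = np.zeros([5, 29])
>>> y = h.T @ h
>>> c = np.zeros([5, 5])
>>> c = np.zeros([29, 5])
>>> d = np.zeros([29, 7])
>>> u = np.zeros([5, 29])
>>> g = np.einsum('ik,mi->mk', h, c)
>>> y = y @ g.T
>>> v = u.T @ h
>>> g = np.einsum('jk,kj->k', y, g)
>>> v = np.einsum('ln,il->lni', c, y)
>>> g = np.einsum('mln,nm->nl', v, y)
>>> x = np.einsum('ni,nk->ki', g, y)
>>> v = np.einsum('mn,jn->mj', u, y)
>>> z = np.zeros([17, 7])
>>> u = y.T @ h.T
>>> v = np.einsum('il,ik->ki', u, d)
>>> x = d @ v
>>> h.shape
(5, 3)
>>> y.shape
(3, 29)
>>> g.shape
(3, 5)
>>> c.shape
(29, 5)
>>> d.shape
(29, 7)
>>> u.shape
(29, 5)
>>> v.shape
(7, 29)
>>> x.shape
(29, 29)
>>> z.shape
(17, 7)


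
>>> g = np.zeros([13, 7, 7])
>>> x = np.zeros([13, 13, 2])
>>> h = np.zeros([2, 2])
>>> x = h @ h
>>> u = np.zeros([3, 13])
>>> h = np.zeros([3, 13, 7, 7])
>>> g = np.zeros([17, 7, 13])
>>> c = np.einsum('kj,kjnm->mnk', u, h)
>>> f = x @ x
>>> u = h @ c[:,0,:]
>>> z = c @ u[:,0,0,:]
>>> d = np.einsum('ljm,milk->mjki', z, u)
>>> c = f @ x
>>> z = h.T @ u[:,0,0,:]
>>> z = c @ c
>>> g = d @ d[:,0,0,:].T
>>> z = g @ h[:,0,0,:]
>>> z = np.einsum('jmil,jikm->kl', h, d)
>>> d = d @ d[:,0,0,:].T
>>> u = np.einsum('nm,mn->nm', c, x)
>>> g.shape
(3, 7, 3, 3)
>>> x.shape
(2, 2)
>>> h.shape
(3, 13, 7, 7)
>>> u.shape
(2, 2)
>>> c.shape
(2, 2)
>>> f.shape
(2, 2)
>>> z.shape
(3, 7)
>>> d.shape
(3, 7, 3, 3)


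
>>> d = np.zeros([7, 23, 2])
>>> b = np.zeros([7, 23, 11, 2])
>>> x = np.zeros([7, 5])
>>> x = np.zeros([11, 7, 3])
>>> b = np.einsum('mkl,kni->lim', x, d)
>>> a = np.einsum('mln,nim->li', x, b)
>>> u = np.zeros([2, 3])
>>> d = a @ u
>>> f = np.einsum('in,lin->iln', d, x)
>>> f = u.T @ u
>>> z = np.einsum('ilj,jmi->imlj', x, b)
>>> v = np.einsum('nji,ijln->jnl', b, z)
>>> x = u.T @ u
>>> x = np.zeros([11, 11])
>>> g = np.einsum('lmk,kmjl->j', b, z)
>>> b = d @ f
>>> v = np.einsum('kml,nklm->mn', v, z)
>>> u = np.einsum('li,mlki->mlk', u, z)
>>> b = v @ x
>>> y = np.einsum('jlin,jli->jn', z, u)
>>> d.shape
(7, 3)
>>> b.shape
(3, 11)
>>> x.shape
(11, 11)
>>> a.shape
(7, 2)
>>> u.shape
(11, 2, 7)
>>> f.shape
(3, 3)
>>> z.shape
(11, 2, 7, 3)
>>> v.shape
(3, 11)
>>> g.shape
(7,)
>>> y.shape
(11, 3)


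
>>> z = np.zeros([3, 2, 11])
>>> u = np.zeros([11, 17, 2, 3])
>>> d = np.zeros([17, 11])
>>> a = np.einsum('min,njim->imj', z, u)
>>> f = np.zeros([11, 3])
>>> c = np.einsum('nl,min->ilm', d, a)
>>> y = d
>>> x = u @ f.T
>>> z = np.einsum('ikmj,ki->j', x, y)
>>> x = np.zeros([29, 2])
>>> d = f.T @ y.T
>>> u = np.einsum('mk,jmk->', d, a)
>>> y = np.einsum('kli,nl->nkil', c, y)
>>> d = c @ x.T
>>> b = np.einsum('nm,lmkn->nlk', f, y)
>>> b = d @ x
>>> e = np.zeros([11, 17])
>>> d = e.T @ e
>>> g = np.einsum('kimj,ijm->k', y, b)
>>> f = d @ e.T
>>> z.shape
(11,)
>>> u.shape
()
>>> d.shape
(17, 17)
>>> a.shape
(2, 3, 17)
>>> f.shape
(17, 11)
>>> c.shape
(3, 11, 2)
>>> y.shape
(17, 3, 2, 11)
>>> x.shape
(29, 2)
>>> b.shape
(3, 11, 2)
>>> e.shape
(11, 17)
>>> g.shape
(17,)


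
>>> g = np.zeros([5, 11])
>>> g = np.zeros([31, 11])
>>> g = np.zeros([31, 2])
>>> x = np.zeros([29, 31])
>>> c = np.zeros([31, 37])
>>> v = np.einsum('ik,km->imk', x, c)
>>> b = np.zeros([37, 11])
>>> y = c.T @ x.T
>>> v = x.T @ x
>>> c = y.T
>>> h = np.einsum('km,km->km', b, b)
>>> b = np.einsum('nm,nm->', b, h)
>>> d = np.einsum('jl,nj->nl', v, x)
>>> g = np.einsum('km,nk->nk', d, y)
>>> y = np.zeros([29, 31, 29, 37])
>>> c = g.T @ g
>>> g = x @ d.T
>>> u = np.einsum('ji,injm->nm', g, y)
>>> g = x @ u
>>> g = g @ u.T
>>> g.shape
(29, 31)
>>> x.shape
(29, 31)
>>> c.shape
(29, 29)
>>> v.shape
(31, 31)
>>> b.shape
()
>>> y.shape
(29, 31, 29, 37)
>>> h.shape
(37, 11)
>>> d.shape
(29, 31)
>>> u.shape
(31, 37)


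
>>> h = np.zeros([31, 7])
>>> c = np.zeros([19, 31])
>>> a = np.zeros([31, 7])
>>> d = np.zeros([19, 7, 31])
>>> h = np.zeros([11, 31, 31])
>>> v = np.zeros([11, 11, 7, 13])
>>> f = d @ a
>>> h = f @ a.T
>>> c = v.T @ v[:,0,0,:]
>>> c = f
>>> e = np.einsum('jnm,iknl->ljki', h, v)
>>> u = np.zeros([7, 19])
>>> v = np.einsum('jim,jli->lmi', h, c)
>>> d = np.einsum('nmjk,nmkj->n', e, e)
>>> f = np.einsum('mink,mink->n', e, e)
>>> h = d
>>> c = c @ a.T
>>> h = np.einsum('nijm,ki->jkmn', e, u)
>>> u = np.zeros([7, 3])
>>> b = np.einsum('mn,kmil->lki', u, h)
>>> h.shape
(11, 7, 11, 13)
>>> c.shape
(19, 7, 31)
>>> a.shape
(31, 7)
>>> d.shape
(13,)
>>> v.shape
(7, 31, 7)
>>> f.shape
(11,)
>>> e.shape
(13, 19, 11, 11)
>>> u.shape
(7, 3)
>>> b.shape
(13, 11, 11)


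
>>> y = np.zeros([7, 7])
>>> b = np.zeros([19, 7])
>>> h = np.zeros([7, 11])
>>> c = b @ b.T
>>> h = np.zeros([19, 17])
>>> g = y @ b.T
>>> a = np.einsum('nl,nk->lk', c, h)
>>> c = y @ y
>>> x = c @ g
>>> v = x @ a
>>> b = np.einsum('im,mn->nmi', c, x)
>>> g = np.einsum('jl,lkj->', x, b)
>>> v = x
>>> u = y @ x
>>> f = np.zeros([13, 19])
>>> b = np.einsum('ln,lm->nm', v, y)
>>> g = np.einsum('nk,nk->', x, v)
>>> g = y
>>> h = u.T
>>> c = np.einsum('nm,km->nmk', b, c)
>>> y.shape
(7, 7)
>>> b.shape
(19, 7)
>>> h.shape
(19, 7)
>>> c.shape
(19, 7, 7)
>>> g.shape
(7, 7)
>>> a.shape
(19, 17)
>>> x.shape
(7, 19)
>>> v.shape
(7, 19)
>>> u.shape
(7, 19)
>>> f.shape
(13, 19)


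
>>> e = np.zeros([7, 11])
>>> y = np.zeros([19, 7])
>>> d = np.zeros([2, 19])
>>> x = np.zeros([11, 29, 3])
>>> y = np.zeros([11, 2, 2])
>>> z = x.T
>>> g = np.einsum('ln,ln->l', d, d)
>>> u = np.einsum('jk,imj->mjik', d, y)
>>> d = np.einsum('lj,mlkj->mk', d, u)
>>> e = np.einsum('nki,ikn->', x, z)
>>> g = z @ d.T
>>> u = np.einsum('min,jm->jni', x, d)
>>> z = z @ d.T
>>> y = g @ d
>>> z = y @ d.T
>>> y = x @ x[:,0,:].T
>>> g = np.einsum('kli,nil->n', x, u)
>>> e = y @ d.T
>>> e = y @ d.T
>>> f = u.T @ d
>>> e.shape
(11, 29, 2)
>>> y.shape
(11, 29, 11)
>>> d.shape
(2, 11)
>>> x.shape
(11, 29, 3)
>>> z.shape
(3, 29, 2)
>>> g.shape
(2,)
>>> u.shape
(2, 3, 29)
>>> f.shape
(29, 3, 11)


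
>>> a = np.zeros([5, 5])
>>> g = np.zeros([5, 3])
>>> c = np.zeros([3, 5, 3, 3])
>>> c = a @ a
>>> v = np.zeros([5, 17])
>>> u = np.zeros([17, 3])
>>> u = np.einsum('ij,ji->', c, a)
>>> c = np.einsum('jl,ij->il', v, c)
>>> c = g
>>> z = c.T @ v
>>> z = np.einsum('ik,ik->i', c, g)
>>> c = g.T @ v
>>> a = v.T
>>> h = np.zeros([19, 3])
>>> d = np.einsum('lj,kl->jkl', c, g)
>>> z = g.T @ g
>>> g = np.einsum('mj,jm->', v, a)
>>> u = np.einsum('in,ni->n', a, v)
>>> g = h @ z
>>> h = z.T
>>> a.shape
(17, 5)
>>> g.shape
(19, 3)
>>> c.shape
(3, 17)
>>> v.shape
(5, 17)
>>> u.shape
(5,)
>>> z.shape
(3, 3)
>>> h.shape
(3, 3)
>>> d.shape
(17, 5, 3)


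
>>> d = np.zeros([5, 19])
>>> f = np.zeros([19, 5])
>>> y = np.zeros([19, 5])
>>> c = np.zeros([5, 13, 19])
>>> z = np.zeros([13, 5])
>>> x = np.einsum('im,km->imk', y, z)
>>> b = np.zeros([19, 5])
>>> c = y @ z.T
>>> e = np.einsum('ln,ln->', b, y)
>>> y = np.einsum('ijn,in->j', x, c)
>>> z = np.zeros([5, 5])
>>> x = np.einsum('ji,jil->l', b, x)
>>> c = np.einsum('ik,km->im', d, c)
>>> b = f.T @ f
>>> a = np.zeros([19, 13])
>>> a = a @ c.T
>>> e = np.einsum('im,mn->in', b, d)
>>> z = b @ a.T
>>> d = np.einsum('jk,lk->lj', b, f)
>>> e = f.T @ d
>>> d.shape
(19, 5)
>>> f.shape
(19, 5)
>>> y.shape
(5,)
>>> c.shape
(5, 13)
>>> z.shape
(5, 19)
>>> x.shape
(13,)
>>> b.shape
(5, 5)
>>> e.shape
(5, 5)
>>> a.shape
(19, 5)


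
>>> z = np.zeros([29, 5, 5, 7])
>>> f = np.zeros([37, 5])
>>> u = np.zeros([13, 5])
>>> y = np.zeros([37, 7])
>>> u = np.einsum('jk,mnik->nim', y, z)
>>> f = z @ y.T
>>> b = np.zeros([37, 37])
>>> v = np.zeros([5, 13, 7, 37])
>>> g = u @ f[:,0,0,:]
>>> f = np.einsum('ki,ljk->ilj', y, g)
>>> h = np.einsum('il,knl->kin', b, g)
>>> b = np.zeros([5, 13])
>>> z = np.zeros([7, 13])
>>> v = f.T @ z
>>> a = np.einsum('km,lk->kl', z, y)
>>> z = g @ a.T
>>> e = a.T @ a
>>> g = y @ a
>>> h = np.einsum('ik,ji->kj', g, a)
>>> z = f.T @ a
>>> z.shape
(5, 5, 37)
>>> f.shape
(7, 5, 5)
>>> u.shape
(5, 5, 29)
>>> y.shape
(37, 7)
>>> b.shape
(5, 13)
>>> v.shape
(5, 5, 13)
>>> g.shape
(37, 37)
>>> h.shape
(37, 7)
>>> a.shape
(7, 37)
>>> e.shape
(37, 37)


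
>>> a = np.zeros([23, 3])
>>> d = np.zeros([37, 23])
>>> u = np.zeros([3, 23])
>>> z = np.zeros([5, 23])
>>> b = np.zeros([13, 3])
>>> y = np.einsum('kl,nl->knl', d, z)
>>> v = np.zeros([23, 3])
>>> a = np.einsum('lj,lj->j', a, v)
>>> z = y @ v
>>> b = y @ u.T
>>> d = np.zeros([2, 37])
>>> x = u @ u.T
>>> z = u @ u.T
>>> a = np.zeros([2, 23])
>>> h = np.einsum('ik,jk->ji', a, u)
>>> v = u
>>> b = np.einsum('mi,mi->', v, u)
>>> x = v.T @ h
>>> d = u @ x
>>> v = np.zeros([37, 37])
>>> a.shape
(2, 23)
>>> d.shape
(3, 2)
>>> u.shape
(3, 23)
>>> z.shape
(3, 3)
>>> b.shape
()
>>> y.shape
(37, 5, 23)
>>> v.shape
(37, 37)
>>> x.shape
(23, 2)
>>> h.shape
(3, 2)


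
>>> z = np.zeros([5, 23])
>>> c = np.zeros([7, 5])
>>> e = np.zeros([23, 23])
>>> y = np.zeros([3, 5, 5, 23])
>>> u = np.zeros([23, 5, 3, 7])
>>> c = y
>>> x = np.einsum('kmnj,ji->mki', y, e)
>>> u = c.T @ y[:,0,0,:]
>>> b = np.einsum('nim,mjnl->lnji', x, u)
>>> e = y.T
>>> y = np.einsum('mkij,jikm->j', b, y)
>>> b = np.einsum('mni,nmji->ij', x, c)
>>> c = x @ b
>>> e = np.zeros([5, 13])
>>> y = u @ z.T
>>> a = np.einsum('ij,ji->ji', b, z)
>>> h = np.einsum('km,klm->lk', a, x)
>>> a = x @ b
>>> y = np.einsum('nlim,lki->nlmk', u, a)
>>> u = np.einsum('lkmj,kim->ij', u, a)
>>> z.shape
(5, 23)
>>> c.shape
(5, 3, 5)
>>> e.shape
(5, 13)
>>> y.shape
(23, 5, 23, 3)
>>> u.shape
(3, 23)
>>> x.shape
(5, 3, 23)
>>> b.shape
(23, 5)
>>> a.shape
(5, 3, 5)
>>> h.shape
(3, 5)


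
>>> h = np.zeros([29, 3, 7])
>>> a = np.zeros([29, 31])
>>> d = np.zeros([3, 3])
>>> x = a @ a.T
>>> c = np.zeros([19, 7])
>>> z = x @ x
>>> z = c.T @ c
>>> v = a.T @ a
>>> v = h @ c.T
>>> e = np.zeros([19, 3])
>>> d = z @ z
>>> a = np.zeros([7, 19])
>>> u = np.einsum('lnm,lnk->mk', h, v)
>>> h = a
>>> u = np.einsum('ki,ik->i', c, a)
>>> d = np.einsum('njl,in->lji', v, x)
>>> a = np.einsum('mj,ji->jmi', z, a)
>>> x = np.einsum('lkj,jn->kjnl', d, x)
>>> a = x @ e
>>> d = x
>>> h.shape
(7, 19)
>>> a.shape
(3, 29, 29, 3)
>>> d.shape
(3, 29, 29, 19)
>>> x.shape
(3, 29, 29, 19)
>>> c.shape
(19, 7)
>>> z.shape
(7, 7)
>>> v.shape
(29, 3, 19)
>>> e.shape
(19, 3)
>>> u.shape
(7,)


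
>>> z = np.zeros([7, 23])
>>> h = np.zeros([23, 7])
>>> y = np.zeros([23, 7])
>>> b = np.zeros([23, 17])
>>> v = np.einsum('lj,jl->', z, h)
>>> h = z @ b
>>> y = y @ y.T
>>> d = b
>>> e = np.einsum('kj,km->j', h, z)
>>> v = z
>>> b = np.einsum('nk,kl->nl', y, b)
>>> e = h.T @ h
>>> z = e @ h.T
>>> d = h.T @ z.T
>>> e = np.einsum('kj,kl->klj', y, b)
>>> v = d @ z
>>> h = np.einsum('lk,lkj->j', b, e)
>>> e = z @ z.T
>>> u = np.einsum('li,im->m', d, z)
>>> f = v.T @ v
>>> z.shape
(17, 7)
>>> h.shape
(23,)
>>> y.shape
(23, 23)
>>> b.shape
(23, 17)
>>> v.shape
(17, 7)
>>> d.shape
(17, 17)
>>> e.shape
(17, 17)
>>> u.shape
(7,)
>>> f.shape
(7, 7)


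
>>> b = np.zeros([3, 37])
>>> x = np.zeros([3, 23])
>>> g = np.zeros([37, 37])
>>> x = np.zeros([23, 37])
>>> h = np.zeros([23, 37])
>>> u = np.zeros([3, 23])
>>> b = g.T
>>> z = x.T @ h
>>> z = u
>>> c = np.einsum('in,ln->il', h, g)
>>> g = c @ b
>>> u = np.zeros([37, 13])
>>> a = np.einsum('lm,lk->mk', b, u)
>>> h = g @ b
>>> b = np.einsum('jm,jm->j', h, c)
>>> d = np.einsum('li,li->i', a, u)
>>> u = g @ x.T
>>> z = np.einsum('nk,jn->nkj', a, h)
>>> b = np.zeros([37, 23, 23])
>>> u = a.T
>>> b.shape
(37, 23, 23)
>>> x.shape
(23, 37)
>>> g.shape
(23, 37)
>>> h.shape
(23, 37)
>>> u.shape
(13, 37)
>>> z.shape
(37, 13, 23)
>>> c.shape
(23, 37)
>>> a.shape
(37, 13)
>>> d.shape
(13,)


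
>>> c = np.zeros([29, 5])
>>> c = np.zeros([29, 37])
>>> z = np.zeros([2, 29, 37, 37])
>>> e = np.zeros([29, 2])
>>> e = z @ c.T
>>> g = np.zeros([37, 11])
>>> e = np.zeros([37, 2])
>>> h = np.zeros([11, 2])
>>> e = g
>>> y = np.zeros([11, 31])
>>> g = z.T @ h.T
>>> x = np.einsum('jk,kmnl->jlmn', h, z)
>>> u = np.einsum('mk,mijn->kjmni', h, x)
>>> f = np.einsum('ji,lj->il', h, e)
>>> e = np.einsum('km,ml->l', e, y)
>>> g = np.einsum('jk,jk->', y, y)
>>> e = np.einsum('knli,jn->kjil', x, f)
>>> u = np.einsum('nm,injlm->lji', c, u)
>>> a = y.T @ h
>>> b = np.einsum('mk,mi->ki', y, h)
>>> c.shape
(29, 37)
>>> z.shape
(2, 29, 37, 37)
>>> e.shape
(11, 2, 37, 29)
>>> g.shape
()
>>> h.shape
(11, 2)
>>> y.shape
(11, 31)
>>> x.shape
(11, 37, 29, 37)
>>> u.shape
(37, 11, 2)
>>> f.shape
(2, 37)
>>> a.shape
(31, 2)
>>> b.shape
(31, 2)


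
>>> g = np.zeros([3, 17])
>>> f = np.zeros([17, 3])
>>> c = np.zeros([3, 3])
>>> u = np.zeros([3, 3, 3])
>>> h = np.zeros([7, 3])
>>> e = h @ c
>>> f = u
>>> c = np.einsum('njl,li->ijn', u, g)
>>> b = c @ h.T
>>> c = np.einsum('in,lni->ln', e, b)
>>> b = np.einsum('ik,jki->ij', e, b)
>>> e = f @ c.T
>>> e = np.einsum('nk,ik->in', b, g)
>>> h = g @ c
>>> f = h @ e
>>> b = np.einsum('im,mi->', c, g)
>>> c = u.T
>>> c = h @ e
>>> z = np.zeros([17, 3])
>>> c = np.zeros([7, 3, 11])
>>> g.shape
(3, 17)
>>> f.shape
(3, 7)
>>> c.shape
(7, 3, 11)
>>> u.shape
(3, 3, 3)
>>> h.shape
(3, 3)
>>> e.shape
(3, 7)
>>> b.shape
()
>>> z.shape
(17, 3)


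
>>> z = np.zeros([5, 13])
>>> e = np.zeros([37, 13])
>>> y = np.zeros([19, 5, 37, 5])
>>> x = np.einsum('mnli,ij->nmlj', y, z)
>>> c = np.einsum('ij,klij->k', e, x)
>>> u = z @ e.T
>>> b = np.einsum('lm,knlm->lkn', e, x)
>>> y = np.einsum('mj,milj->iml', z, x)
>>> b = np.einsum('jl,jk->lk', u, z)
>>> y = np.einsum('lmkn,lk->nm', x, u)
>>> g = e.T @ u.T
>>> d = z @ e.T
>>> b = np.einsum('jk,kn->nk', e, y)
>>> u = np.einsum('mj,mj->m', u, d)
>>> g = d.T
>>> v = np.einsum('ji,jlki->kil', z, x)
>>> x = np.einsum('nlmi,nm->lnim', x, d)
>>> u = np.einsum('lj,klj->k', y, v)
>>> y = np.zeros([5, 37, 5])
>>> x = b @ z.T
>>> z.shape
(5, 13)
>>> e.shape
(37, 13)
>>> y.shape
(5, 37, 5)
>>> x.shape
(19, 5)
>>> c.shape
(5,)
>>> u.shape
(37,)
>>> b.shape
(19, 13)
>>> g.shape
(37, 5)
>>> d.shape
(5, 37)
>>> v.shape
(37, 13, 19)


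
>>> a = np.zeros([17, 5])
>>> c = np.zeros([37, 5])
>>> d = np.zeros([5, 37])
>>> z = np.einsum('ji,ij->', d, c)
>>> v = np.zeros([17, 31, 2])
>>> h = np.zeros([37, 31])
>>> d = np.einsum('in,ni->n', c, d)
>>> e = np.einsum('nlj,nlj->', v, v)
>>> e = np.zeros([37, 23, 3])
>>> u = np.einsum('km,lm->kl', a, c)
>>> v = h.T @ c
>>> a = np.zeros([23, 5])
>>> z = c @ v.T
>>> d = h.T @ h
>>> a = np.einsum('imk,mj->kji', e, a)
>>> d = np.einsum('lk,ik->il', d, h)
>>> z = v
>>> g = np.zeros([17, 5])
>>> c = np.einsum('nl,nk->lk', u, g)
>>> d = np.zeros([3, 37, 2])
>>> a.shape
(3, 5, 37)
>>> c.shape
(37, 5)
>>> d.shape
(3, 37, 2)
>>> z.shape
(31, 5)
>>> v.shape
(31, 5)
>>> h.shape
(37, 31)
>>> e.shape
(37, 23, 3)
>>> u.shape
(17, 37)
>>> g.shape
(17, 5)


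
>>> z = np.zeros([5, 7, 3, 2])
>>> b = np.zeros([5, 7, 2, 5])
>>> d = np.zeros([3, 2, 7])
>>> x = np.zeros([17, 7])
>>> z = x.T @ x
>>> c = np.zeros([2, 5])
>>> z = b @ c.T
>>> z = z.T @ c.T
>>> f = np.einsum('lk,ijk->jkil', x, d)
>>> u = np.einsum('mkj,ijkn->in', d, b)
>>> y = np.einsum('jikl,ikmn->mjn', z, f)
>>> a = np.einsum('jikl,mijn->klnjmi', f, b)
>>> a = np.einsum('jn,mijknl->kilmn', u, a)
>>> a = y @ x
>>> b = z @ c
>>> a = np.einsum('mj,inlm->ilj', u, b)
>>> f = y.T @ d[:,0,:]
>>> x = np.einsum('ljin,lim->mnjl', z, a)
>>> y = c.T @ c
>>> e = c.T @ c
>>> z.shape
(2, 2, 7, 2)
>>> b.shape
(2, 2, 7, 5)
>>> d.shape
(3, 2, 7)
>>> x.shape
(5, 2, 2, 2)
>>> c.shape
(2, 5)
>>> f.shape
(17, 2, 7)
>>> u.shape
(5, 5)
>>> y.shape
(5, 5)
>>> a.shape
(2, 7, 5)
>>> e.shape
(5, 5)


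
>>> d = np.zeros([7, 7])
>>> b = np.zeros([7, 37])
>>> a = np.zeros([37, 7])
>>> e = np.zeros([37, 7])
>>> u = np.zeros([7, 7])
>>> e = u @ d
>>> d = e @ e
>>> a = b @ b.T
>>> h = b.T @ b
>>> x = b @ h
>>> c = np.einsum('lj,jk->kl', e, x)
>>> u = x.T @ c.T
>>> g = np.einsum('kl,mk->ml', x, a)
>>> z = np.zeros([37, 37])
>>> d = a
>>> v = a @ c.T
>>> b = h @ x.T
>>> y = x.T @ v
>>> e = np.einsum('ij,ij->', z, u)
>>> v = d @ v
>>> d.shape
(7, 7)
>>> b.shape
(37, 7)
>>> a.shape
(7, 7)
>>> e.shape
()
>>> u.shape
(37, 37)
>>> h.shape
(37, 37)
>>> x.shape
(7, 37)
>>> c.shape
(37, 7)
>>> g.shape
(7, 37)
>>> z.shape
(37, 37)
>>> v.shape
(7, 37)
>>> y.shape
(37, 37)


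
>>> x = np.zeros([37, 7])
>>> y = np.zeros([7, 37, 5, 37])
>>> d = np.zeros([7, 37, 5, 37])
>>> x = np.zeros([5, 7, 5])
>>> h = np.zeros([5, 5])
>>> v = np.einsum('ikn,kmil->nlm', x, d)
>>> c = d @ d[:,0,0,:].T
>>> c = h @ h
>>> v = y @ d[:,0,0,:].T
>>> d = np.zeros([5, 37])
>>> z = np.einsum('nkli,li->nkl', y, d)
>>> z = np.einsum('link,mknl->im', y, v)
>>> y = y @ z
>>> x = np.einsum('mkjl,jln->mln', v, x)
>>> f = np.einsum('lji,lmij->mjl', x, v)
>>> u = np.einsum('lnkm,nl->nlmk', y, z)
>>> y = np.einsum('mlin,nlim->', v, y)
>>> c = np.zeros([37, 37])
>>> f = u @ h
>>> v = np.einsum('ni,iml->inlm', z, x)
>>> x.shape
(7, 7, 5)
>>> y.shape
()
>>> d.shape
(5, 37)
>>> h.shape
(5, 5)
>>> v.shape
(7, 37, 5, 7)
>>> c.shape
(37, 37)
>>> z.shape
(37, 7)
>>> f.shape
(37, 7, 7, 5)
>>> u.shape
(37, 7, 7, 5)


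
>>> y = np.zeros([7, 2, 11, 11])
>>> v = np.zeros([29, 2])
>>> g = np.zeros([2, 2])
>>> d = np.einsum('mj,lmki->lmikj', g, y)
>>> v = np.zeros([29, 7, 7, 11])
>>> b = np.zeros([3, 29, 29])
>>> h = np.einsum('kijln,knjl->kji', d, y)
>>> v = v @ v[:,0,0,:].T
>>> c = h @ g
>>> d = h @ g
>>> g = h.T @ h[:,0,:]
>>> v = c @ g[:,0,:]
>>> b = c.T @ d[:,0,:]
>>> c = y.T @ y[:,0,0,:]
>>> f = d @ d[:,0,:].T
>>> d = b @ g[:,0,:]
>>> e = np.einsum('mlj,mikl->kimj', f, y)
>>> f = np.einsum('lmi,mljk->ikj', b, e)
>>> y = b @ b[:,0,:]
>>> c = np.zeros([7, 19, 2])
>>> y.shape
(2, 11, 2)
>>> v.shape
(7, 11, 2)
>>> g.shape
(2, 11, 2)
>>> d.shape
(2, 11, 2)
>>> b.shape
(2, 11, 2)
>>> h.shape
(7, 11, 2)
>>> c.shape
(7, 19, 2)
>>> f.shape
(2, 7, 7)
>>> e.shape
(11, 2, 7, 7)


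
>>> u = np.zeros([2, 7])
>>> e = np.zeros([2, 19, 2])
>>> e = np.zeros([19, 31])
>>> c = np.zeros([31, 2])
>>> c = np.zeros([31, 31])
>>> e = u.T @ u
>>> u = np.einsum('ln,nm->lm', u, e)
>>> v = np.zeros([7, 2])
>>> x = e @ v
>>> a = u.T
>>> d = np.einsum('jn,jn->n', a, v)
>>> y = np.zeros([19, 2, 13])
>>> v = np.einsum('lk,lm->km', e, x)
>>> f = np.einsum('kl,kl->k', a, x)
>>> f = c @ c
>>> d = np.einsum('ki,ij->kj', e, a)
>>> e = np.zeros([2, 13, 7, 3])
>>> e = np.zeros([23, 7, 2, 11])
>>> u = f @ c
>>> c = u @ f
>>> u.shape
(31, 31)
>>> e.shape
(23, 7, 2, 11)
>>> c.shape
(31, 31)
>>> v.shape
(7, 2)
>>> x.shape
(7, 2)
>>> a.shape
(7, 2)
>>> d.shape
(7, 2)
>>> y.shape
(19, 2, 13)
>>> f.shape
(31, 31)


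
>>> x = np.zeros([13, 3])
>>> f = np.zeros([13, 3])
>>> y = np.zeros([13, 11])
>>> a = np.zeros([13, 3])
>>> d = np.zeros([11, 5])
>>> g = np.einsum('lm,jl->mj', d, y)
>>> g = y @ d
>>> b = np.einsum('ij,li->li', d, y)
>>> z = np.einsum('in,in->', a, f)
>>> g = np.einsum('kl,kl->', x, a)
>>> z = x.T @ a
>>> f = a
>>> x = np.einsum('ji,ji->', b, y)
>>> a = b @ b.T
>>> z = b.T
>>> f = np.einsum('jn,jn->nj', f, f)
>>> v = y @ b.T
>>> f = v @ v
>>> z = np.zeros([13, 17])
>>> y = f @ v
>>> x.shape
()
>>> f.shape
(13, 13)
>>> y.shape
(13, 13)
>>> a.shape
(13, 13)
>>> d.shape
(11, 5)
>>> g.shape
()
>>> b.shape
(13, 11)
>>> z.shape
(13, 17)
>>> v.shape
(13, 13)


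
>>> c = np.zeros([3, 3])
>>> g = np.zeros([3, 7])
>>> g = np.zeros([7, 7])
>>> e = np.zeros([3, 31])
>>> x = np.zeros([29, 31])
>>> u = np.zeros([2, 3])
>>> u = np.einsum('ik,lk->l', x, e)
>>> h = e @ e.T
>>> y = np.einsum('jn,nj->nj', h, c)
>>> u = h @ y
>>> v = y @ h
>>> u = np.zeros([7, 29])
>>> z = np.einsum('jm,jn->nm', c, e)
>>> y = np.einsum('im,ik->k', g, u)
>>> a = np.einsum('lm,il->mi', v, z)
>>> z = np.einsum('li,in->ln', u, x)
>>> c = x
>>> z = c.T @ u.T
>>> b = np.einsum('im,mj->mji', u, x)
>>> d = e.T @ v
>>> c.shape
(29, 31)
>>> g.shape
(7, 7)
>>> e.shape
(3, 31)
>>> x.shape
(29, 31)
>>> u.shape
(7, 29)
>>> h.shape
(3, 3)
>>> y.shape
(29,)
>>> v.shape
(3, 3)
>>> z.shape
(31, 7)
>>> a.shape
(3, 31)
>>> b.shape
(29, 31, 7)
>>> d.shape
(31, 3)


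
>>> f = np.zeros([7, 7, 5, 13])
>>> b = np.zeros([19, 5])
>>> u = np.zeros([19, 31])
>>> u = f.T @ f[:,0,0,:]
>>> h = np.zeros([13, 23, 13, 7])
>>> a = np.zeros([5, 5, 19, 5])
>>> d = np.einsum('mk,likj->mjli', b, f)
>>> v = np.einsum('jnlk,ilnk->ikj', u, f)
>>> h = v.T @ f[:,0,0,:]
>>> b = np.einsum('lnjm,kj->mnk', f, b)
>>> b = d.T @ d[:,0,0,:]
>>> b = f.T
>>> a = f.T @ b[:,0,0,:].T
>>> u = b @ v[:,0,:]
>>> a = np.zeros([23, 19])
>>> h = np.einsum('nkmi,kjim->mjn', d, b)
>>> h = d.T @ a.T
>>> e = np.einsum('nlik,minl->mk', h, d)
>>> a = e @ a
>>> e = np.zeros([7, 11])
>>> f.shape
(7, 7, 5, 13)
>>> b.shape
(13, 5, 7, 7)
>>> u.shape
(13, 5, 7, 13)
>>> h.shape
(7, 7, 13, 23)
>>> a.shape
(19, 19)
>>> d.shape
(19, 13, 7, 7)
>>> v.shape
(7, 13, 13)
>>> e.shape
(7, 11)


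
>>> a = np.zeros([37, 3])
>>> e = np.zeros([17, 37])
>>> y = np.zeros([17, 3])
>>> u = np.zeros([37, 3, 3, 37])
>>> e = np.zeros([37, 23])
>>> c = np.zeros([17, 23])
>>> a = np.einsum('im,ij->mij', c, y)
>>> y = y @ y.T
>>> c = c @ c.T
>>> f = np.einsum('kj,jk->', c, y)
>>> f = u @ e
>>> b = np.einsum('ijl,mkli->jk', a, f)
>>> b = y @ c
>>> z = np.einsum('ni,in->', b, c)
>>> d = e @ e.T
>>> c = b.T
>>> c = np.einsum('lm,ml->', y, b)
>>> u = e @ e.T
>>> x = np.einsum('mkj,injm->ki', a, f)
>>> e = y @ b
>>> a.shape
(23, 17, 3)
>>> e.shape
(17, 17)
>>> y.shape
(17, 17)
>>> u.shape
(37, 37)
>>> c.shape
()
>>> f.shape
(37, 3, 3, 23)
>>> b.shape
(17, 17)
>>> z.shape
()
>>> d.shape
(37, 37)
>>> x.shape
(17, 37)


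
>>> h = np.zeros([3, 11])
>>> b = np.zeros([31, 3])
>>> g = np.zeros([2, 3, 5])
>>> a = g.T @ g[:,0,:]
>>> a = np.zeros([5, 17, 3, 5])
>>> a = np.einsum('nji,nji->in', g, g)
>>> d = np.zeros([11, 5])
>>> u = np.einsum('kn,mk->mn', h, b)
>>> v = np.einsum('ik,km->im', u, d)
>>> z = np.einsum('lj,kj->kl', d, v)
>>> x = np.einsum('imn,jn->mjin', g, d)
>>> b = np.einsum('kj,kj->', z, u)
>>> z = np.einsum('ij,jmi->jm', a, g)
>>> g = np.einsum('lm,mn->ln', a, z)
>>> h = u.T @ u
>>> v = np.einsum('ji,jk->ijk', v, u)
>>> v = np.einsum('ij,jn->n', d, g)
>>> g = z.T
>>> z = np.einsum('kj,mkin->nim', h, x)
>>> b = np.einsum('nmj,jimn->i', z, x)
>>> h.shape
(11, 11)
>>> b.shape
(11,)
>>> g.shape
(3, 2)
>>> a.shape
(5, 2)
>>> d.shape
(11, 5)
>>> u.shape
(31, 11)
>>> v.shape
(3,)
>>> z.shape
(5, 2, 3)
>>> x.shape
(3, 11, 2, 5)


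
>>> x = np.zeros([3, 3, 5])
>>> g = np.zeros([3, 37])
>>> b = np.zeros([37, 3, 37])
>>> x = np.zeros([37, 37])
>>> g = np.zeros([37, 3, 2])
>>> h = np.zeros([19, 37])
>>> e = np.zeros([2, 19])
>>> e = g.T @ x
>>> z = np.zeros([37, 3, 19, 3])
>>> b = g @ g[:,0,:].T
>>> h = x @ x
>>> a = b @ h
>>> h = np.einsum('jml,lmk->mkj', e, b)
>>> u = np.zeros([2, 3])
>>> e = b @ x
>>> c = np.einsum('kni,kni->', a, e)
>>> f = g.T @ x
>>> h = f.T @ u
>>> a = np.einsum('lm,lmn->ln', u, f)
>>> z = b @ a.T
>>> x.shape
(37, 37)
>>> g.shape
(37, 3, 2)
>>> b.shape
(37, 3, 37)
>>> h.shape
(37, 3, 3)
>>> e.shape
(37, 3, 37)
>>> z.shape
(37, 3, 2)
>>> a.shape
(2, 37)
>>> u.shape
(2, 3)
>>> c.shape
()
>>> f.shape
(2, 3, 37)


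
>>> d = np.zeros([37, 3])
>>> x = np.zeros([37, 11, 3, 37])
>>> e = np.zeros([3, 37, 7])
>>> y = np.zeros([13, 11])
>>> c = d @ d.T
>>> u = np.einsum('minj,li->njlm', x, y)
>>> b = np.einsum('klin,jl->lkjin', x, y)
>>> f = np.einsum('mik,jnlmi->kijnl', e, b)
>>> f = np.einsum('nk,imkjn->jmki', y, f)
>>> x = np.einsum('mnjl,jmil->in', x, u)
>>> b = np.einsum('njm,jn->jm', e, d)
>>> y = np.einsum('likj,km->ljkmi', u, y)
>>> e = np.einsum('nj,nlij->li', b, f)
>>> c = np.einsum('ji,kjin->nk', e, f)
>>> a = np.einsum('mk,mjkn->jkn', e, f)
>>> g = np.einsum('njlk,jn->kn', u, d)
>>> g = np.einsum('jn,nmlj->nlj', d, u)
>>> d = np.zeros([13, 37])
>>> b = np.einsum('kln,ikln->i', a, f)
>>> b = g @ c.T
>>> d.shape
(13, 37)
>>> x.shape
(13, 11)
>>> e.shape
(37, 11)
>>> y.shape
(3, 37, 13, 11, 37)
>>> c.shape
(7, 37)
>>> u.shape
(3, 37, 13, 37)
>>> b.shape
(3, 13, 7)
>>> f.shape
(37, 37, 11, 7)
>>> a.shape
(37, 11, 7)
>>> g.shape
(3, 13, 37)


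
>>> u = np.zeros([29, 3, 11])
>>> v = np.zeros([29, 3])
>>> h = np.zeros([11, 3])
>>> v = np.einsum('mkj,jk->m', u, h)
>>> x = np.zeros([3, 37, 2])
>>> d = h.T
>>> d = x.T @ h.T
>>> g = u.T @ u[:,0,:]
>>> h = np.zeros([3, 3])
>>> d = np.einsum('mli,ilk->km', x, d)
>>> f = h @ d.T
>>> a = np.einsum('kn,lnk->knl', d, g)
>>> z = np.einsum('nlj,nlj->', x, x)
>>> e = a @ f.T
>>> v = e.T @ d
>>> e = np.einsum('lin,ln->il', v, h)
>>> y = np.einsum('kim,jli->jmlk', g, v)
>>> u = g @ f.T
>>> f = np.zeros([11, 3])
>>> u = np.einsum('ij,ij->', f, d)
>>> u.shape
()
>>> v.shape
(3, 3, 3)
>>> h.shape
(3, 3)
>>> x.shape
(3, 37, 2)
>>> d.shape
(11, 3)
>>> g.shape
(11, 3, 11)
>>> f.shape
(11, 3)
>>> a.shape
(11, 3, 11)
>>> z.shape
()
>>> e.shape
(3, 3)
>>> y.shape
(3, 11, 3, 11)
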